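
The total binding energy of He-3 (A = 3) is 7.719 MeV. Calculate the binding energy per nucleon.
B.E./A = 7.719/3 = 2.573 MeV/nucleon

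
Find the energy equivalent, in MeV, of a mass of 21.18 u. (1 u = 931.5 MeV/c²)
E = mc² = 19730 MeV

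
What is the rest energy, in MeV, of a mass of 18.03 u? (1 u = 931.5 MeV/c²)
E = mc² = 16790 MeV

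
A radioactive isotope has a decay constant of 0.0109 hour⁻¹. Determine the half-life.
t½ = ln(2)/λ = 63.59 hours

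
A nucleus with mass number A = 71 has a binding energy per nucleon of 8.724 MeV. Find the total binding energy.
B.E. = 8.724 × 71 = 619.4 MeV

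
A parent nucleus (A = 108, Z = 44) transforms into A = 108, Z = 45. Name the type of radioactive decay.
ΔA = 0, ΔZ = +1 ⇒ beta-minus decay (β⁻)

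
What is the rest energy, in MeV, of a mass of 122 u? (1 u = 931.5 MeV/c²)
E = mc² = 1.136e5 MeV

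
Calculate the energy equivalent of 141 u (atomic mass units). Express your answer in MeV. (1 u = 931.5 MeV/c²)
E = mc² = 1.313e5 MeV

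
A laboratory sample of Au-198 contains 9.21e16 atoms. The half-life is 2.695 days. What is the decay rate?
A = λN = 2.369e16 decays/day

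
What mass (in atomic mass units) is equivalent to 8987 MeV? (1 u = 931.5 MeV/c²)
m = E/c² = 9.648 u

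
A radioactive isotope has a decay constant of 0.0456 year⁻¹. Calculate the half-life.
t½ = ln(2)/λ = 15.2 years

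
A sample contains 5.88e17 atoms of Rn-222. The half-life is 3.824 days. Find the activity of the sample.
A = λN = 1.066e17 decays/day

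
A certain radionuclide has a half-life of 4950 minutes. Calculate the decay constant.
λ = ln(2)/t½ = 1.4e-4 minute⁻¹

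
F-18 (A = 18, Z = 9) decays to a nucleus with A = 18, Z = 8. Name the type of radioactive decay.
ΔA = 0, ΔZ = -1 ⇒ beta-plus decay (β⁺) or electron capture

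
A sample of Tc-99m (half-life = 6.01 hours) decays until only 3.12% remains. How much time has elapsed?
t = t½ × log₂(N₀/N) = 30.06 hours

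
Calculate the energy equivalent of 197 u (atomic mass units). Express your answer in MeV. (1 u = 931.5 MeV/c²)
E = mc² = 1.835e5 MeV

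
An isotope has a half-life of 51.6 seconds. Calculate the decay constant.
λ = ln(2)/t½ = 0.01343 second⁻¹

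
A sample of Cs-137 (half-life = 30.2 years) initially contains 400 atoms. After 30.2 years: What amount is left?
N = N₀(1/2)^(t/t½) = 200 atoms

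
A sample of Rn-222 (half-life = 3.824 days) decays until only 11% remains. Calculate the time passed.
t = t½ × log₂(N₀/N) = 12.18 days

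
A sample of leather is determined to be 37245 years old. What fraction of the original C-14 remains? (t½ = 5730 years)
N/N₀ = (1/2)^(t/t½) = 0.01105 = 1.1%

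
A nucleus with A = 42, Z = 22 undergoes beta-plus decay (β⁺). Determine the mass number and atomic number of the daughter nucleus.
Daughter: A = 42, Z = 21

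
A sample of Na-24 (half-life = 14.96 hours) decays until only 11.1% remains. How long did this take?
t = t½ × log₂(N₀/N) = 47.44 hours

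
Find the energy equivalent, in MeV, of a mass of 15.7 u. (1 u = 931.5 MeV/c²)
E = mc² = 14620 MeV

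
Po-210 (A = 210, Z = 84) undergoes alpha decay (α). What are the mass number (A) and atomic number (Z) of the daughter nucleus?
Daughter: A = 206, Z = 82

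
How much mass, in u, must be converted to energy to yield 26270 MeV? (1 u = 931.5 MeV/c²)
m = E/c² = 28.2 u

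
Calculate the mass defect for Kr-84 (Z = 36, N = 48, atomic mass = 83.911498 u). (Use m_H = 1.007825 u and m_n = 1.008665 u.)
Δm = Z·m_H + N·m_n − M = 0.7861 u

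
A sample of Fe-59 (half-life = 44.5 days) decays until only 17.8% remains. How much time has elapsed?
t = t½ × log₂(N₀/N) = 110.8 days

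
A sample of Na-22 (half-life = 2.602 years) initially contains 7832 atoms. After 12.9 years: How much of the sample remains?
N = N₀(1/2)^(t/t½) = 252 atoms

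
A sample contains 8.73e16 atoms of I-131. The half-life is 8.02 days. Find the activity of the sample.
A = λN = 7.545e15 decays/day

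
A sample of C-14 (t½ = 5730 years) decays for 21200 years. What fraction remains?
N/N₀ = (1/2)^(t/t½) = 0.07696 = 7.7%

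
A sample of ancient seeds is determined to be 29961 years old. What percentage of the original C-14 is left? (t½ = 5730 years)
N/N₀ = (1/2)^(t/t½) = 0.02667 = 2.67%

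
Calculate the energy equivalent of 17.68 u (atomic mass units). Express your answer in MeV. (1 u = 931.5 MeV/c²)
E = mc² = 16470 MeV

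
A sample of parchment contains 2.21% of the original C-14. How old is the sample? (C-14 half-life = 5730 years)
Age = t½ × log₂(1/ratio) = 31510 years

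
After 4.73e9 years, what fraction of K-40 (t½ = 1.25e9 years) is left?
N/N₀ = (1/2)^(t/t½) = 0.07259 = 7.26%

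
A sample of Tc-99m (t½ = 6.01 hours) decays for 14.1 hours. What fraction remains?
N/N₀ = (1/2)^(t/t½) = 0.1967 = 19.7%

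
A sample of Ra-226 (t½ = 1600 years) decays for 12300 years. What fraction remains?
N/N₀ = (1/2)^(t/t½) = 0.004851 = 0.485%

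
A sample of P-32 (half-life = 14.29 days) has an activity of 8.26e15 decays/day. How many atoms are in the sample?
N = A/λ = 1.703e17 atoms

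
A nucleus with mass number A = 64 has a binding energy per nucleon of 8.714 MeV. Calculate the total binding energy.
B.E. = 8.714 × 64 = 557.7 MeV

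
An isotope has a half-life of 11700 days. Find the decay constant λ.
λ = ln(2)/t½ = 5.924e-5 day⁻¹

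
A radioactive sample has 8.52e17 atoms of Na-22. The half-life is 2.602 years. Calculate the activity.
A = λN = 2.27e17 decays/year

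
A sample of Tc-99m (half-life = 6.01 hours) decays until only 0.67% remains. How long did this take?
t = t½ × log₂(N₀/N) = 43.4 hours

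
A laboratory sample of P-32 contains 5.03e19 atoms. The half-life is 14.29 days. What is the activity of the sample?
A = λN = 2.44e18 decays/day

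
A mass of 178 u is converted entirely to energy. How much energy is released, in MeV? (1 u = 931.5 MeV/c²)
E = mc² = 1.658e5 MeV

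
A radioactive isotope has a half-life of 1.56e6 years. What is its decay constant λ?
λ = ln(2)/t½ = 4.443e-7 year⁻¹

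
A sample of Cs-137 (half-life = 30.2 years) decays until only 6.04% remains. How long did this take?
t = t½ × log₂(N₀/N) = 122.3 years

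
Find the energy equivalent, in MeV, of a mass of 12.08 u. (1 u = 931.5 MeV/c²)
E = mc² = 11250 MeV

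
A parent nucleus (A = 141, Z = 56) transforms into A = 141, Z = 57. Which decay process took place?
ΔA = 0, ΔZ = +1 ⇒ beta-minus decay (β⁻)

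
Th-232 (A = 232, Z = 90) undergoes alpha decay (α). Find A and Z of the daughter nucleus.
Daughter: A = 228, Z = 88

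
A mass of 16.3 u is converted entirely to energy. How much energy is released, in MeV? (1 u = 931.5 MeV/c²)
E = mc² = 15180 MeV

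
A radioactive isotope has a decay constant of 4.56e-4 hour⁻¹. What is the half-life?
t½ = ln(2)/λ = 1520 hours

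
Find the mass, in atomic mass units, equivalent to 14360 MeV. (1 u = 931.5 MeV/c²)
m = E/c² = 15.42 u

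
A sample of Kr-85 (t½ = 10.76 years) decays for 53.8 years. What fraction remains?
N/N₀ = (1/2)^(t/t½) = 0.03125 = 3.12%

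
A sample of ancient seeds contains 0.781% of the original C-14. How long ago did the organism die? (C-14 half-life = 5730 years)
Age = t½ × log₂(1/ratio) = 40110 years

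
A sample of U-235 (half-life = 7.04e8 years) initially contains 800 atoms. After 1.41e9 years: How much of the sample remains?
N = N₀(1/2)^(t/t½) = 199.6 atoms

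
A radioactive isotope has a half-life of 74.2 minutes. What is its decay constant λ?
λ = ln(2)/t½ = 0.009342 minute⁻¹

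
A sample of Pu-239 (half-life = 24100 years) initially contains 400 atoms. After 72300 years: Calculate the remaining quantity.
N = N₀(1/2)^(t/t½) = 50 atoms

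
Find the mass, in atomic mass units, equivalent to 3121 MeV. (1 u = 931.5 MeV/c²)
m = E/c² = 3.351 u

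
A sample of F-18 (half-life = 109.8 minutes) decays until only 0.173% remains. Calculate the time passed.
t = t½ × log₂(N₀/N) = 1007 minutes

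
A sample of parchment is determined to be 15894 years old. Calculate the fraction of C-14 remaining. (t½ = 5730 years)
N/N₀ = (1/2)^(t/t½) = 0.1462 = 14.6%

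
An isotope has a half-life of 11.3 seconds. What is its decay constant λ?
λ = ln(2)/t½ = 0.06134 second⁻¹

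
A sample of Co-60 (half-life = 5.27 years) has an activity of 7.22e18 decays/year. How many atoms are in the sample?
N = A/λ = 5.489e19 atoms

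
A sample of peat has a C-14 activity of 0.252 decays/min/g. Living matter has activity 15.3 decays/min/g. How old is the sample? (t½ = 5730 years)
Age = t½ × log₂(A₀/A) = 33940 years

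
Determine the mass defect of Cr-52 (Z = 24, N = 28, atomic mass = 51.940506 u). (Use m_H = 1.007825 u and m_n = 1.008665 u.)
Δm = Z·m_H + N·m_n − M = 0.4899 u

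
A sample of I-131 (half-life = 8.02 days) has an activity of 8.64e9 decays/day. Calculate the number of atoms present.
N = A/λ = 9.997e10 atoms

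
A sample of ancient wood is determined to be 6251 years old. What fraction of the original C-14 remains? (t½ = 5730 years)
N/N₀ = (1/2)^(t/t½) = 0.4695 = 46.9%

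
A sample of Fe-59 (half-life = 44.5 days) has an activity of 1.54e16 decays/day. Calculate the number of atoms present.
N = A/λ = 9.887e17 atoms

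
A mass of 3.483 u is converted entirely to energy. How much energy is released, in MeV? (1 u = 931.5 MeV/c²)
E = mc² = 3244 MeV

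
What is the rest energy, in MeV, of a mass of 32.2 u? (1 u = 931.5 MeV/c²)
E = mc² = 29990 MeV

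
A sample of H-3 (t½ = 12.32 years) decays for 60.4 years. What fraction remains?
N/N₀ = (1/2)^(t/t½) = 0.03343 = 3.34%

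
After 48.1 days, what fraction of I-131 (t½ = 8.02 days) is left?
N/N₀ = (1/2)^(t/t½) = 0.01565 = 1.57%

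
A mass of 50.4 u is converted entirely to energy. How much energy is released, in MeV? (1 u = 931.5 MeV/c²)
E = mc² = 46950 MeV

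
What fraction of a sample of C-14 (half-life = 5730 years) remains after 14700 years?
N/N₀ = (1/2)^(t/t½) = 0.1689 = 16.9%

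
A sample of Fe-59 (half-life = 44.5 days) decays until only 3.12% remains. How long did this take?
t = t½ × log₂(N₀/N) = 222.6 days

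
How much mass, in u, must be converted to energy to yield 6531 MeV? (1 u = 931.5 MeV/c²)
m = E/c² = 7.011 u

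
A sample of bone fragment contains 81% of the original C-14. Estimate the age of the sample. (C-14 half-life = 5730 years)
Age = t½ × log₂(1/ratio) = 1742 years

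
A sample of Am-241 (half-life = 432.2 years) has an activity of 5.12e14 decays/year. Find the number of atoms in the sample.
N = A/λ = 3.192e17 atoms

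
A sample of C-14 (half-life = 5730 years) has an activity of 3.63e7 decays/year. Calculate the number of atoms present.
N = A/λ = 3.001e11 atoms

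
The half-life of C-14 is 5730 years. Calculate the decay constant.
λ = ln(2)/t½ = 1.21e-4 year⁻¹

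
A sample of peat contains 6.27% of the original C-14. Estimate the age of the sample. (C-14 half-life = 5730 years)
Age = t½ × log₂(1/ratio) = 22890 years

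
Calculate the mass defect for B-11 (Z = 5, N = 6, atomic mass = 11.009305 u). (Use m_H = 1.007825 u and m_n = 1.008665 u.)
Δm = Z·m_H + N·m_n − M = 0.08181 u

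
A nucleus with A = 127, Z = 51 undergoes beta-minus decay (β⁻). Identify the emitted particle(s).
β⁻: electron (e⁻) + antineutrino (ν̄ₑ)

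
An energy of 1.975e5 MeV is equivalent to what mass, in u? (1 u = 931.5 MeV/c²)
m = E/c² = 212 u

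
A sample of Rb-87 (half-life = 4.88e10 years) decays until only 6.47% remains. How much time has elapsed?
t = t½ × log₂(N₀/N) = 1.928e11 years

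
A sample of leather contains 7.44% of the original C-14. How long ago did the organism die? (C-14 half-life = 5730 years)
Age = t½ × log₂(1/ratio) = 21480 years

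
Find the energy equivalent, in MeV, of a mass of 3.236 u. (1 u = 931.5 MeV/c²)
E = mc² = 3014 MeV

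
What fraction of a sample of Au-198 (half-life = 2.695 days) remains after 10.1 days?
N/N₀ = (1/2)^(t/t½) = 0.07445 = 7.44%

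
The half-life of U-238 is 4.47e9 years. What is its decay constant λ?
λ = ln(2)/t½ = 1.551e-10 year⁻¹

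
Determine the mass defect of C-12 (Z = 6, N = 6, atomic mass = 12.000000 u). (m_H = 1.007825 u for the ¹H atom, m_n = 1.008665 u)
Δm = Z·m_H + N·m_n − M = 0.09894 u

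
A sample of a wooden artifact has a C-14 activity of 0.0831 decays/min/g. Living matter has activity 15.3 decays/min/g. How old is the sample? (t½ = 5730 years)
Age = t½ × log₂(A₀/A) = 43120 years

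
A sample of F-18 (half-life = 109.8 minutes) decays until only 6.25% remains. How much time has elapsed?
t = t½ × log₂(N₀/N) = 439.2 minutes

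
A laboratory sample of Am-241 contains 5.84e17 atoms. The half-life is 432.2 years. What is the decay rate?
A = λN = 9.366e14 decays/year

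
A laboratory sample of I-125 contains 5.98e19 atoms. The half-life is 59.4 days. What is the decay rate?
A = λN = 6.978e17 decays/day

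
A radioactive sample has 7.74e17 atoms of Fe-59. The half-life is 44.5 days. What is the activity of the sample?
A = λN = 1.206e16 decays/day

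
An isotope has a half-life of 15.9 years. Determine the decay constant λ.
λ = ln(2)/t½ = 0.04359 year⁻¹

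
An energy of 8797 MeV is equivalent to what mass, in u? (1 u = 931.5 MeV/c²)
m = E/c² = 9.444 u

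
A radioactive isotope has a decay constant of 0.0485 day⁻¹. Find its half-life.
t½ = ln(2)/λ = 14.29 days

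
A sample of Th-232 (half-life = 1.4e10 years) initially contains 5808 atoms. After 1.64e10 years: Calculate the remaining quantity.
N = N₀(1/2)^(t/t½) = 2579 atoms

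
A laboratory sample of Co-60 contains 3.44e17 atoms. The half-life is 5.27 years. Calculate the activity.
A = λN = 4.525e16 decays/year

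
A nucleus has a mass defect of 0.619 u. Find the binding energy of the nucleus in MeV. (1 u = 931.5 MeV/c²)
B.E. = Δm × 931.5 = 576.6 MeV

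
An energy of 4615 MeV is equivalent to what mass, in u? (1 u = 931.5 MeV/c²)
m = E/c² = 4.954 u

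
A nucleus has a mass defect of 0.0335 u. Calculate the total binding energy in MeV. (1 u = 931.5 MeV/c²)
B.E. = Δm × 931.5 = 31.21 MeV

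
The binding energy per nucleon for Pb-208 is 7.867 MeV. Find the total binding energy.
B.E. = 7.867 × 208 = 1636 MeV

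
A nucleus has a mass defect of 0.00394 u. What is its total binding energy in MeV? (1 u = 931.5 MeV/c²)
B.E. = Δm × 931.5 = 3.67 MeV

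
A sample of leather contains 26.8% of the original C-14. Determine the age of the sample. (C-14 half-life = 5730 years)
Age = t½ × log₂(1/ratio) = 10890 years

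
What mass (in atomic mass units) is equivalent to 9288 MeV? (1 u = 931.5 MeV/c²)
m = E/c² = 9.971 u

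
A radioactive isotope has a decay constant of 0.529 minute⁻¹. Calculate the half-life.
t½ = ln(2)/λ = 1.31 minutes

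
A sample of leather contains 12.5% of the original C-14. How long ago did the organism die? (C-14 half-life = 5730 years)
Age = t½ × log₂(1/ratio) = 17190 years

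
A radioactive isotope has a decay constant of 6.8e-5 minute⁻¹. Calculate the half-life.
t½ = ln(2)/λ = 10190 minutes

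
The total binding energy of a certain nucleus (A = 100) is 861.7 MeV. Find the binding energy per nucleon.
B.E./A = 861.7/100 = 8.617 MeV/nucleon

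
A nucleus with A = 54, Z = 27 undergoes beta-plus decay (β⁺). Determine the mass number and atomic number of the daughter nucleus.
Daughter: A = 54, Z = 26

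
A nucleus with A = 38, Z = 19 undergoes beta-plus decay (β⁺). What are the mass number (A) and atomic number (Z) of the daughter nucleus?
Daughter: A = 38, Z = 18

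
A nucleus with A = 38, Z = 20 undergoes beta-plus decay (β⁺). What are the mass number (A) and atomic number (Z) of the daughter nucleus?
Daughter: A = 38, Z = 19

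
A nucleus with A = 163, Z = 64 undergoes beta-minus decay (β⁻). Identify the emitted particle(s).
β⁻: electron (e⁻) + antineutrino (ν̄ₑ)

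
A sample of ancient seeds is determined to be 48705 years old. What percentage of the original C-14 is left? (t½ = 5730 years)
N/N₀ = (1/2)^(t/t½) = 0.002762 = 0.276%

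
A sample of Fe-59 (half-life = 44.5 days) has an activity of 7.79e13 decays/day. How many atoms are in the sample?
N = A/λ = 5.001e15 atoms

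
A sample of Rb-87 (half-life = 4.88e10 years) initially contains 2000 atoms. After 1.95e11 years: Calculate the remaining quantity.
N = N₀(1/2)^(t/t½) = 125.4 atoms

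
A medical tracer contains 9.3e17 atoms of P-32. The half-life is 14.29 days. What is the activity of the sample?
A = λN = 4.511e16 decays/day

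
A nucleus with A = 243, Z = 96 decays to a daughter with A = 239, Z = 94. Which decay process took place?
ΔA = -4, ΔZ = -2 ⇒ alpha decay (α)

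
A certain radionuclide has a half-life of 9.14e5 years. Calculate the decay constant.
λ = ln(2)/t½ = 7.584e-7 year⁻¹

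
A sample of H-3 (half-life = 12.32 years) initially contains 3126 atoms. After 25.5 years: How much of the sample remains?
N = N₀(1/2)^(t/t½) = 744.6 atoms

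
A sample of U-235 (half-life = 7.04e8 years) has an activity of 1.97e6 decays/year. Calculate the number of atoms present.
N = A/λ = 2.001e15 atoms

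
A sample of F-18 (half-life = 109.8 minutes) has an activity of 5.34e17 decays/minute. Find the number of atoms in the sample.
N = A/λ = 8.459e19 atoms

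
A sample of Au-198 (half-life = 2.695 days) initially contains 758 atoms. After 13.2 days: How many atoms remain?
N = N₀(1/2)^(t/t½) = 25.42 atoms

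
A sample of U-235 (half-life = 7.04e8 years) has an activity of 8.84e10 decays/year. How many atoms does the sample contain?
N = A/λ = 8.978e19 atoms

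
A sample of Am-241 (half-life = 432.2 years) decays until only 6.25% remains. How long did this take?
t = t½ × log₂(N₀/N) = 1729 years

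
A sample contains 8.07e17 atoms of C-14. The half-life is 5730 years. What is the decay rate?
A = λN = 9.762e13 decays/year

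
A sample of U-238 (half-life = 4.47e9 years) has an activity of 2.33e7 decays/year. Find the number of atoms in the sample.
N = A/λ = 1.503e17 atoms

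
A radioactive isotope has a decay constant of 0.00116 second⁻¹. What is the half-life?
t½ = ln(2)/λ = 597.5 seconds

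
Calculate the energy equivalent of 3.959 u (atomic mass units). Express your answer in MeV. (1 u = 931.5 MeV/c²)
E = mc² = 3688 MeV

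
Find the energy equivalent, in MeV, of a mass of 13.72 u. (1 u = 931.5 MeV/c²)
E = mc² = 12780 MeV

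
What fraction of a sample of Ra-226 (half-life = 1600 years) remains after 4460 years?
N/N₀ = (1/2)^(t/t½) = 0.1448 = 14.5%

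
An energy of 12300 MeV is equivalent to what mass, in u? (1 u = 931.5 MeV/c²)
m = E/c² = 13.2 u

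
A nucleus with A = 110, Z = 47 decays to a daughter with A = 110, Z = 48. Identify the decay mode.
ΔA = 0, ΔZ = +1 ⇒ beta-minus decay (β⁻)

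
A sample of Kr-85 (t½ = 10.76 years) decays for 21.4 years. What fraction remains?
N/N₀ = (1/2)^(t/t½) = 0.2519 = 25.2%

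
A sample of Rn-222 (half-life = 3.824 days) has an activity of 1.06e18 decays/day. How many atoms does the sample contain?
N = A/λ = 5.848e18 atoms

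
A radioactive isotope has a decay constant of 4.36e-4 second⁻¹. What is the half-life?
t½ = ln(2)/λ = 1590 seconds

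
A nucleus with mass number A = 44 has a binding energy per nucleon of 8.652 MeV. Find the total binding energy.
B.E. = 8.652 × 44 = 380.7 MeV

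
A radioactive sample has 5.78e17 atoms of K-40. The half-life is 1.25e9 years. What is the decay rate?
A = λN = 3.205e8 decays/year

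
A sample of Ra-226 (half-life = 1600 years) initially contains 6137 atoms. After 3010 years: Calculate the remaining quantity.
N = N₀(1/2)^(t/t½) = 1666 atoms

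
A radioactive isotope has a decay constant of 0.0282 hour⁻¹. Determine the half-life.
t½ = ln(2)/λ = 24.58 hours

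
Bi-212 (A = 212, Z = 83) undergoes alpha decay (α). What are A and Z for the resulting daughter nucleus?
Daughter: A = 208, Z = 81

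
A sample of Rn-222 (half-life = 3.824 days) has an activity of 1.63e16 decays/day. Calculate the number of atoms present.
N = A/λ = 8.992e16 atoms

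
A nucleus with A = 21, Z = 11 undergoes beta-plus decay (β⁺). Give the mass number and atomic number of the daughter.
Daughter: A = 21, Z = 10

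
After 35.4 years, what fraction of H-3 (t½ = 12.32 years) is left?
N/N₀ = (1/2)^(t/t½) = 0.1365 = 13.6%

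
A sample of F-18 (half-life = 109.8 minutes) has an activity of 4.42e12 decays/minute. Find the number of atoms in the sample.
N = A/λ = 7.002e14 atoms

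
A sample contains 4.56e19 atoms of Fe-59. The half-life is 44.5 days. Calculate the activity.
A = λN = 7.103e17 decays/day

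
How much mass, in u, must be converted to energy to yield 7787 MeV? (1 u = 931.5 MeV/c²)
m = E/c² = 8.36 u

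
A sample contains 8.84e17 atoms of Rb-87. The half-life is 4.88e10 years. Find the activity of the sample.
A = λN = 1.256e7 decays/year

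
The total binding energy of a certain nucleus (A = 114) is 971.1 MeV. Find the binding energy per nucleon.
B.E./A = 971.1/114 = 8.518 MeV/nucleon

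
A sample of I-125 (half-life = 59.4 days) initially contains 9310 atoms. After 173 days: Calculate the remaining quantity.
N = N₀(1/2)^(t/t½) = 1237 atoms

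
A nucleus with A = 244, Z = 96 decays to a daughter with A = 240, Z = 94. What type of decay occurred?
ΔA = -4, ΔZ = -2 ⇒ alpha decay (α)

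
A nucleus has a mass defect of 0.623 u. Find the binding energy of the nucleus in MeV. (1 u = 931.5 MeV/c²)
B.E. = Δm × 931.5 = 580.3 MeV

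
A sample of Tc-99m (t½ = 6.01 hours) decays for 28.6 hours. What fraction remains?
N/N₀ = (1/2)^(t/t½) = 0.03694 = 3.69%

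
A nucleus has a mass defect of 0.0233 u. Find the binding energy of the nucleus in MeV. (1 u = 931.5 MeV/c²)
B.E. = Δm × 931.5 = 21.7 MeV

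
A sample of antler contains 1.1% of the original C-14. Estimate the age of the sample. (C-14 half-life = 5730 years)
Age = t½ × log₂(1/ratio) = 37280 years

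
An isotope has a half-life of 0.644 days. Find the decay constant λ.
λ = ln(2)/t½ = 1.076 day⁻¹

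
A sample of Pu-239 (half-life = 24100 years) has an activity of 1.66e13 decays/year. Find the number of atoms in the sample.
N = A/λ = 5.772e17 atoms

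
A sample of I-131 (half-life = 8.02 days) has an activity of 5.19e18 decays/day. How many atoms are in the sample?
N = A/λ = 6.005e19 atoms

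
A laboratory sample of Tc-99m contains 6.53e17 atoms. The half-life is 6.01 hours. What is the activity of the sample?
A = λN = 7.531e16 decays/hour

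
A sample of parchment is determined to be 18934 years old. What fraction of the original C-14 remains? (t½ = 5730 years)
N/N₀ = (1/2)^(t/t½) = 0.1012 = 10.1%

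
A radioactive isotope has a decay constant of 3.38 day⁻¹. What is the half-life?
t½ = ln(2)/λ = 0.2051 days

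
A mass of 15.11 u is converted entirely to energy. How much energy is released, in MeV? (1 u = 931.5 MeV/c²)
E = mc² = 14070 MeV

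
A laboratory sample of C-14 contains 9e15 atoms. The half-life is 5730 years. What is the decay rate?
A = λN = 1.089e12 decays/year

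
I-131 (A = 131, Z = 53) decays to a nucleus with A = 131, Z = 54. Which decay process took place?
ΔA = 0, ΔZ = +1 ⇒ beta-minus decay (β⁻)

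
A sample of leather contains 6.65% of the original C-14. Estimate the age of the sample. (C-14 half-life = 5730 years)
Age = t½ × log₂(1/ratio) = 22410 years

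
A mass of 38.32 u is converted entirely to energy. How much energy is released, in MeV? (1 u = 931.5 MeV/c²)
E = mc² = 35700 MeV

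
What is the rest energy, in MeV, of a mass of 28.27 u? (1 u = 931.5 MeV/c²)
E = mc² = 26330 MeV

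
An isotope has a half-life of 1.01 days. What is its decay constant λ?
λ = ln(2)/t½ = 0.6863 day⁻¹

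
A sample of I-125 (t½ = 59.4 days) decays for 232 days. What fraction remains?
N/N₀ = (1/2)^(t/t½) = 0.06672 = 6.67%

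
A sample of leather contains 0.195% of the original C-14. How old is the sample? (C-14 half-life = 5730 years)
Age = t½ × log₂(1/ratio) = 51580 years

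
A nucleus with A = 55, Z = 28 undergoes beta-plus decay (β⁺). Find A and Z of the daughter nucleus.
Daughter: A = 55, Z = 27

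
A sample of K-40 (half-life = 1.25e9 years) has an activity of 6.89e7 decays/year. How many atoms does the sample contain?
N = A/λ = 1.243e17 atoms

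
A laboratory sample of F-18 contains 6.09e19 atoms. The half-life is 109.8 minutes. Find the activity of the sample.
A = λN = 3.845e17 decays/minute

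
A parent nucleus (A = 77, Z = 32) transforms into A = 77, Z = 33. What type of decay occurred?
ΔA = 0, ΔZ = +1 ⇒ beta-minus decay (β⁻)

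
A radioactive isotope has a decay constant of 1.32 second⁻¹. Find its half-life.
t½ = ln(2)/λ = 0.5251 seconds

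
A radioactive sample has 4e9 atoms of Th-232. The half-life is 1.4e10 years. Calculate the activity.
A = λN = 0.198 decays/year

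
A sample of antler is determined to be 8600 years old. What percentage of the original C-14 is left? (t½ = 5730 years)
N/N₀ = (1/2)^(t/t½) = 0.3533 = 35.3%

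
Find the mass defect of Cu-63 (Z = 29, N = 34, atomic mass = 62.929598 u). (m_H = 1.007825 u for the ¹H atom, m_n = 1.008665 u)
Δm = Z·m_H + N·m_n − M = 0.5919 u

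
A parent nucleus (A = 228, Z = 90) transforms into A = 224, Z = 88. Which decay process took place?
ΔA = -4, ΔZ = -2 ⇒ alpha decay (α)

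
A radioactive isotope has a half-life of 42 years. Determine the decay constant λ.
λ = ln(2)/t½ = 0.0165 year⁻¹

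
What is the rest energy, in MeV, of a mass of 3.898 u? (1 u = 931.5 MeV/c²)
E = mc² = 3631 MeV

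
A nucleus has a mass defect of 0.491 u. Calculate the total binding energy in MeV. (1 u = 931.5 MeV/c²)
B.E. = Δm × 931.5 = 457.4 MeV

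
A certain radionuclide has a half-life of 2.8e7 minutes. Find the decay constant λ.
λ = ln(2)/t½ = 2.476e-8 minute⁻¹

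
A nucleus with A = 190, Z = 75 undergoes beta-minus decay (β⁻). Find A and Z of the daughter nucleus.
Daughter: A = 190, Z = 76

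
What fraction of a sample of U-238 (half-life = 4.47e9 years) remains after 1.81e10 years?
N/N₀ = (1/2)^(t/t½) = 0.0604 = 6.04%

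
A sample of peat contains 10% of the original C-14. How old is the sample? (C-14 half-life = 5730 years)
Age = t½ × log₂(1/ratio) = 19030 years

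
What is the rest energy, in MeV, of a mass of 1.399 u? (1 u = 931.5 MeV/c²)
E = mc² = 1303 MeV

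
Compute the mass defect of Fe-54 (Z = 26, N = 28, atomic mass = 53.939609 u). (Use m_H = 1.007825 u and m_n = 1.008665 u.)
Δm = Z·m_H + N·m_n − M = 0.5065 u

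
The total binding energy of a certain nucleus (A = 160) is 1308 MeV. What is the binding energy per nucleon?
B.E./A = 1308/160 = 8.175 MeV/nucleon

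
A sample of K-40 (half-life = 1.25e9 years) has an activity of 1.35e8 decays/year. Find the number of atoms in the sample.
N = A/λ = 2.435e17 atoms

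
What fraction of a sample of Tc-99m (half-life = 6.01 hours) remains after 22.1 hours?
N/N₀ = (1/2)^(t/t½) = 0.07817 = 7.82%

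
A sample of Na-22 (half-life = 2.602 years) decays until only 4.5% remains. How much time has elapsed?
t = t½ × log₂(N₀/N) = 11.64 years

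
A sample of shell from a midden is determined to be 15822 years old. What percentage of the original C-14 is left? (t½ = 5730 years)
N/N₀ = (1/2)^(t/t½) = 0.1475 = 14.7%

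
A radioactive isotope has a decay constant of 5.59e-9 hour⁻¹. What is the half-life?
t½ = ln(2)/λ = 1.24e8 hours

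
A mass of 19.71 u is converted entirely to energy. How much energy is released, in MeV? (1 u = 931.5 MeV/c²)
E = mc² = 18360 MeV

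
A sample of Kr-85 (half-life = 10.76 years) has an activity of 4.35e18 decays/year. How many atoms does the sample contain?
N = A/λ = 6.753e19 atoms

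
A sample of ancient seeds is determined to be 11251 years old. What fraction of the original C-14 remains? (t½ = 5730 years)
N/N₀ = (1/2)^(t/t½) = 0.2564 = 25.6%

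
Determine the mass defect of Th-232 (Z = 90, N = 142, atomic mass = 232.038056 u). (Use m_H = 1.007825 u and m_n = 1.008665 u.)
Δm = Z·m_H + N·m_n − M = 1.897 u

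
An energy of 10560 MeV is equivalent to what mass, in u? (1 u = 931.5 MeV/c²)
m = E/c² = 11.34 u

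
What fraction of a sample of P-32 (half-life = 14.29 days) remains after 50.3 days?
N/N₀ = (1/2)^(t/t½) = 0.08717 = 8.72%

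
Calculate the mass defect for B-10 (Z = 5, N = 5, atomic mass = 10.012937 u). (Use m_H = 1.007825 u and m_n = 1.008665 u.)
Δm = Z·m_H + N·m_n − M = 0.06951 u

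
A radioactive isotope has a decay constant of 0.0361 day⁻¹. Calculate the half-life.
t½ = ln(2)/λ = 19.2 days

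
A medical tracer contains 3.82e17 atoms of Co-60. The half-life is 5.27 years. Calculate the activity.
A = λN = 5.024e16 decays/year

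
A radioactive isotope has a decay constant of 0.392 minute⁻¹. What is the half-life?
t½ = ln(2)/λ = 1.768 minutes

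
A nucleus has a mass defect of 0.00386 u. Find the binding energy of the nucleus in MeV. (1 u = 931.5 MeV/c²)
B.E. = Δm × 931.5 = 3.596 MeV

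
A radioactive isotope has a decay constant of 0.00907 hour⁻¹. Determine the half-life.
t½ = ln(2)/λ = 76.42 hours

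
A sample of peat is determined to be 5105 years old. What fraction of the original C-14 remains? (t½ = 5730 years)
N/N₀ = (1/2)^(t/t½) = 0.5393 = 53.9%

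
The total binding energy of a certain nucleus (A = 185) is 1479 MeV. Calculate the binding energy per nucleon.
B.E./A = 1479/185 = 7.995 MeV/nucleon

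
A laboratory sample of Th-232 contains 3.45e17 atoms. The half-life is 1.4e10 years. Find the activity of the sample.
A = λN = 1.708e7 decays/year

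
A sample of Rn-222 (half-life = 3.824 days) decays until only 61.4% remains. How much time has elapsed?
t = t½ × log₂(N₀/N) = 2.691 days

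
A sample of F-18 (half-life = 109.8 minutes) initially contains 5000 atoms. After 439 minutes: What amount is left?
N = N₀(1/2)^(t/t½) = 312.9 atoms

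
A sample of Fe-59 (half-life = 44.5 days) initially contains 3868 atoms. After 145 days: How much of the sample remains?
N = N₀(1/2)^(t/t½) = 404.2 atoms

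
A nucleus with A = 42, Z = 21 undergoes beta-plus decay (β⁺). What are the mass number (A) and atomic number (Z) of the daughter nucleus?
Daughter: A = 42, Z = 20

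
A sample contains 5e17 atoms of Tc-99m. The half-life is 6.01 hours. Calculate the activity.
A = λN = 5.767e16 decays/hour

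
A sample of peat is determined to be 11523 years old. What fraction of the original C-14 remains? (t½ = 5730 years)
N/N₀ = (1/2)^(t/t½) = 0.2481 = 24.8%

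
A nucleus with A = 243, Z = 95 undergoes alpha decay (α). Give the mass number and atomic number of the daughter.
Daughter: A = 239, Z = 93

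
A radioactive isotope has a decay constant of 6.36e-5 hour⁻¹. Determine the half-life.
t½ = ln(2)/λ = 10900 hours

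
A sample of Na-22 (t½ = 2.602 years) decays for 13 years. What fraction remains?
N/N₀ = (1/2)^(t/t½) = 0.03133 = 3.13%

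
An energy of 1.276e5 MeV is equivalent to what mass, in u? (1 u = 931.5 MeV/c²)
m = E/c² = 137 u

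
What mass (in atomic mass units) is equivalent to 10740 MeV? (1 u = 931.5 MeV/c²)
m = E/c² = 11.53 u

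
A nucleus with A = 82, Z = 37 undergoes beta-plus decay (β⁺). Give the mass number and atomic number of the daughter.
Daughter: A = 82, Z = 36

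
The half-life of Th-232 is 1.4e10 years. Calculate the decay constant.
λ = ln(2)/t½ = 4.951e-11 year⁻¹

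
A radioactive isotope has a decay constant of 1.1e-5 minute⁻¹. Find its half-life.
t½ = ln(2)/λ = 63010 minutes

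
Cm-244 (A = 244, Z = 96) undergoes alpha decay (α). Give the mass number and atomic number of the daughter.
Daughter: A = 240, Z = 94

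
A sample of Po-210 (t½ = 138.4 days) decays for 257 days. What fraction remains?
N/N₀ = (1/2)^(t/t½) = 0.2761 = 27.6%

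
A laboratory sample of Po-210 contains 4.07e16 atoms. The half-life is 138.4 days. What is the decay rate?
A = λN = 2.038e14 decays/day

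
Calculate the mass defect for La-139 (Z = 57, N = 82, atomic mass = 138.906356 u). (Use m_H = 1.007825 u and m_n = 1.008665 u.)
Δm = Z·m_H + N·m_n − M = 1.25 u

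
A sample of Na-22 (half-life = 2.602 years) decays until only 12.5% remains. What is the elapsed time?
t = t½ × log₂(N₀/N) = 7.806 years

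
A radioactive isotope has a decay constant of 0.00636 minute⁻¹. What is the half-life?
t½ = ln(2)/λ = 109 minutes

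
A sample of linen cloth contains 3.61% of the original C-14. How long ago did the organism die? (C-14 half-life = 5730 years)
Age = t½ × log₂(1/ratio) = 27460 years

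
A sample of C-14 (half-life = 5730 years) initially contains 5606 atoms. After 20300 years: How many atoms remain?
N = N₀(1/2)^(t/t½) = 481 atoms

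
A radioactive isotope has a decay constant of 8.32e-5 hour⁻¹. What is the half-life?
t½ = ln(2)/λ = 8331 hours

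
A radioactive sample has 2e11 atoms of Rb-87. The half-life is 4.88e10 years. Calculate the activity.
A = λN = 2.841 decays/year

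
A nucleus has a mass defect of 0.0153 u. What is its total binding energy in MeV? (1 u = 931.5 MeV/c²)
B.E. = Δm × 931.5 = 14.25 MeV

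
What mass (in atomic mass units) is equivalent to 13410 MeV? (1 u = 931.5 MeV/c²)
m = E/c² = 14.4 u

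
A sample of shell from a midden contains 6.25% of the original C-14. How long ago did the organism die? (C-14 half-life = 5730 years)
Age = t½ × log₂(1/ratio) = 22920 years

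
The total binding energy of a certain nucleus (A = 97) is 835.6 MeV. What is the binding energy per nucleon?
B.E./A = 835.6/97 = 8.614 MeV/nucleon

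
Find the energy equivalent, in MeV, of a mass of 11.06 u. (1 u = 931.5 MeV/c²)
E = mc² = 10300 MeV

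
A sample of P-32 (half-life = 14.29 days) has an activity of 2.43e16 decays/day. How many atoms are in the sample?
N = A/λ = 5.01e17 atoms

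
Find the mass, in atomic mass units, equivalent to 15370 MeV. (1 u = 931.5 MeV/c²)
m = E/c² = 16.5 u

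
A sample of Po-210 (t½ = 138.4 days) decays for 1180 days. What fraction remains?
N/N₀ = (1/2)^(t/t½) = 0.002713 = 0.271%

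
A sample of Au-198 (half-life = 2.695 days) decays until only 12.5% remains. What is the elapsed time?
t = t½ × log₂(N₀/N) = 8.085 days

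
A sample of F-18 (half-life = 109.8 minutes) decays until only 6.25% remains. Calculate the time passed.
t = t½ × log₂(N₀/N) = 439.2 minutes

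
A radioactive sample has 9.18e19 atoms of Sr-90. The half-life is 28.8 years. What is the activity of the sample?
A = λN = 2.209e18 decays/year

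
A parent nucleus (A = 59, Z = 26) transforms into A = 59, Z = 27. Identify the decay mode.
ΔA = 0, ΔZ = +1 ⇒ beta-minus decay (β⁻)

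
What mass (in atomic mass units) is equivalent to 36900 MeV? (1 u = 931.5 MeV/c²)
m = E/c² = 39.61 u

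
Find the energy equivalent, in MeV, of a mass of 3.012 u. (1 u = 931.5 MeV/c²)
E = mc² = 2806 MeV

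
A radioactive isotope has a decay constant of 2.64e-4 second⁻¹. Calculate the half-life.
t½ = ln(2)/λ = 2626 seconds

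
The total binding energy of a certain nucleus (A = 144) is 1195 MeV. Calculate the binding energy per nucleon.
B.E./A = 1195/144 = 8.299 MeV/nucleon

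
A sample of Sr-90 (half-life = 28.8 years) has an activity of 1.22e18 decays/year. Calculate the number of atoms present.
N = A/λ = 5.069e19 atoms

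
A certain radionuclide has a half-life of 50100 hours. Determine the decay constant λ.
λ = ln(2)/t½ = 1.384e-5 hour⁻¹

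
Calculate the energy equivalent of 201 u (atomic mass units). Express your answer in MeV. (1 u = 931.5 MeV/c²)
E = mc² = 1.872e5 MeV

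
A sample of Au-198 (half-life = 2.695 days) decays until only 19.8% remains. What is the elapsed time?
t = t½ × log₂(N₀/N) = 6.297 days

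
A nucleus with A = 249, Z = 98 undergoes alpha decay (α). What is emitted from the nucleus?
α particle = ⁴₂He (2 protons + 2 neutrons)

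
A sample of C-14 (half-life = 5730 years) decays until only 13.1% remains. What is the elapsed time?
t = t½ × log₂(N₀/N) = 16800 years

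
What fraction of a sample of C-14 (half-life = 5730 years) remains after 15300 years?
N/N₀ = (1/2)^(t/t½) = 0.1571 = 15.7%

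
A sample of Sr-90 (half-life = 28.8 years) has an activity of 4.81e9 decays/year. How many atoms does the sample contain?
N = A/λ = 1.999e11 atoms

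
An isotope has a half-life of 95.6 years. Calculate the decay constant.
λ = ln(2)/t½ = 0.00725 year⁻¹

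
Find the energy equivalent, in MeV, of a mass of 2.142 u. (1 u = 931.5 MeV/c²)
E = mc² = 1995 MeV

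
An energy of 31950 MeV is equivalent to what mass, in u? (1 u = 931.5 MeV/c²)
m = E/c² = 34.3 u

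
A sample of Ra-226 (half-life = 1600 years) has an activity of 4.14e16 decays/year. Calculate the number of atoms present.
N = A/λ = 9.556e19 atoms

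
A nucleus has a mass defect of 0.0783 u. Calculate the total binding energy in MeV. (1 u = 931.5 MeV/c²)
B.E. = Δm × 931.5 = 72.94 MeV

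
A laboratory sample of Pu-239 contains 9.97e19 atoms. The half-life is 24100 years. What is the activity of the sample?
A = λN = 2.868e15 decays/year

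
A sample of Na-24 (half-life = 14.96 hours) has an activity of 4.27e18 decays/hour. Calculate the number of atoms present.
N = A/λ = 9.216e19 atoms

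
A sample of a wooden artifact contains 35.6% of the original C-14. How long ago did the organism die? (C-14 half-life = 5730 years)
Age = t½ × log₂(1/ratio) = 8538 years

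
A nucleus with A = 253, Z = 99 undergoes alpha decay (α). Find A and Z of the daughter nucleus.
Daughter: A = 249, Z = 97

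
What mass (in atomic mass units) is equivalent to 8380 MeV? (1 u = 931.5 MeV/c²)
m = E/c² = 8.996 u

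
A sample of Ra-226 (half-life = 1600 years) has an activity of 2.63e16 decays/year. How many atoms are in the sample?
N = A/λ = 6.071e19 atoms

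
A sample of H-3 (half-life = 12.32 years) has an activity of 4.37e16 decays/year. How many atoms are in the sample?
N = A/λ = 7.767e17 atoms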